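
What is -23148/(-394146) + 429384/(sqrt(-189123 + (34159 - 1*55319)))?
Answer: 1286/21897 - 429384*I*sqrt(210283)/210283 ≈ 0.05873 - 936.36*I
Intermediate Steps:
-23148/(-394146) + 429384/(sqrt(-189123 + (34159 - 1*55319))) = -23148*(-1/394146) + 429384/(sqrt(-189123 + (34159 - 55319))) = 1286/21897 + 429384/(sqrt(-189123 - 21160)) = 1286/21897 + 429384/(sqrt(-210283)) = 1286/21897 + 429384/((I*sqrt(210283))) = 1286/21897 + 429384*(-I*sqrt(210283)/210283) = 1286/21897 - 429384*I*sqrt(210283)/210283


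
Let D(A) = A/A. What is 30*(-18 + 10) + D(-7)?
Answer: -239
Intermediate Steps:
D(A) = 1
30*(-18 + 10) + D(-7) = 30*(-18 + 10) + 1 = 30*(-8) + 1 = -240 + 1 = -239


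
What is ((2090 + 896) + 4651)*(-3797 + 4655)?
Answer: 6552546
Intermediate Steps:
((2090 + 896) + 4651)*(-3797 + 4655) = (2986 + 4651)*858 = 7637*858 = 6552546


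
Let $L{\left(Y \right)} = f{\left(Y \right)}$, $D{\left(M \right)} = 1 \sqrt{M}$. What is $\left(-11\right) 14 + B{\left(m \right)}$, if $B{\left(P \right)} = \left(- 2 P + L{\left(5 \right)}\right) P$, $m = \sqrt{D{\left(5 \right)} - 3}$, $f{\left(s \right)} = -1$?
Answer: $-148 - 2 \sqrt{5} - i \sqrt{3 - \sqrt{5}} \approx -152.47 - 0.87403 i$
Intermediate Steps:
$D{\left(M \right)} = \sqrt{M}$
$m = \sqrt{-3 + \sqrt{5}}$ ($m = \sqrt{\sqrt{5} - 3} = \sqrt{-3 + \sqrt{5}} \approx 0.87403 i$)
$L{\left(Y \right)} = -1$
$B{\left(P \right)} = P \left(-1 - 2 P\right)$ ($B{\left(P \right)} = \left(- 2 P - 1\right) P = \left(-1 - 2 P\right) P = P \left(-1 - 2 P\right)$)
$\left(-11\right) 14 + B{\left(m \right)} = \left(-11\right) 14 - \sqrt{-3 + \sqrt{5}} \left(1 + 2 \sqrt{-3 + \sqrt{5}}\right) = -154 - \sqrt{-3 + \sqrt{5}} \left(1 + 2 \sqrt{-3 + \sqrt{5}}\right)$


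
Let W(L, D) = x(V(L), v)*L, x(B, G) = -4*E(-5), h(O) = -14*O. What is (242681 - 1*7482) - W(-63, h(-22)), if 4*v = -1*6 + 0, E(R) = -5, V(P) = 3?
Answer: 236459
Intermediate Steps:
v = -3/2 (v = (-1*6 + 0)/4 = (-6 + 0)/4 = (¼)*(-6) = -3/2 ≈ -1.5000)
x(B, G) = 20 (x(B, G) = -4*(-5) = 20)
W(L, D) = 20*L
(242681 - 1*7482) - W(-63, h(-22)) = (242681 - 1*7482) - 20*(-63) = (242681 - 7482) - 1*(-1260) = 235199 + 1260 = 236459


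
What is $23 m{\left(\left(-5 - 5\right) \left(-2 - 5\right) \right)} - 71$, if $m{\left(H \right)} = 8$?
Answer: $113$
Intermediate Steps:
$23 m{\left(\left(-5 - 5\right) \left(-2 - 5\right) \right)} - 71 = 23 \cdot 8 - 71 = 184 - 71 = 113$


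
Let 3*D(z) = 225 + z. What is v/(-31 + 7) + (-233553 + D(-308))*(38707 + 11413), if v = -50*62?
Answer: -70242377305/6 ≈ -1.1707e+10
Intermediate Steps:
v = -3100
D(z) = 75 + z/3 (D(z) = (225 + z)/3 = 75 + z/3)
v/(-31 + 7) + (-233553 + D(-308))*(38707 + 11413) = -3100/(-31 + 7) + (-233553 + (75 + (1/3)*(-308)))*(38707 + 11413) = -3100/(-24) + (-233553 + (75 - 308/3))*50120 = -3100*(-1/24) + (-233553 - 83/3)*50120 = 775/6 - 700742/3*50120 = 775/6 - 35121189040/3 = -70242377305/6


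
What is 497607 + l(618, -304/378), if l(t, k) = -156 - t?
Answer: 496833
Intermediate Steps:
497607 + l(618, -304/378) = 497607 + (-156 - 1*618) = 497607 + (-156 - 618) = 497607 - 774 = 496833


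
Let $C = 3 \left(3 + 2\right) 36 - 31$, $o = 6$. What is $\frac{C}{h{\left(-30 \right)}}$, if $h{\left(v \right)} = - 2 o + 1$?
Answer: $- \frac{509}{11} \approx -46.273$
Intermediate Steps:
$C = 509$ ($C = 3 \cdot 5 \cdot 36 - 31 = 15 \cdot 36 - 31 = 540 - 31 = 509$)
$h{\left(v \right)} = -11$ ($h{\left(v \right)} = \left(-2\right) 6 + 1 = -12 + 1 = -11$)
$\frac{C}{h{\left(-30 \right)}} = \frac{509}{-11} = 509 \left(- \frac{1}{11}\right) = - \frac{509}{11}$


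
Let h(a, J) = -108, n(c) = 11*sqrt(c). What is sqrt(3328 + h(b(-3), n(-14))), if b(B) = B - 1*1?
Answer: 2*sqrt(805) ≈ 56.745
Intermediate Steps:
b(B) = -1 + B (b(B) = B - 1 = -1 + B)
sqrt(3328 + h(b(-3), n(-14))) = sqrt(3328 - 108) = sqrt(3220) = 2*sqrt(805)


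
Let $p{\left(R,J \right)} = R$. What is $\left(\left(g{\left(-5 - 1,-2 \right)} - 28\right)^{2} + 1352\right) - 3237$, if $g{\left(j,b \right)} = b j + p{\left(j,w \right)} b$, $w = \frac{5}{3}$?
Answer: $-1869$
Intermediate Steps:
$w = \frac{5}{3}$ ($w = 5 \cdot \frac{1}{3} = \frac{5}{3} \approx 1.6667$)
$g{\left(j,b \right)} = 2 b j$ ($g{\left(j,b \right)} = b j + j b = b j + b j = 2 b j$)
$\left(\left(g{\left(-5 - 1,-2 \right)} - 28\right)^{2} + 1352\right) - 3237 = \left(\left(2 \left(-2\right) \left(-5 - 1\right) - 28\right)^{2} + 1352\right) - 3237 = \left(\left(2 \left(-2\right) \left(-6\right) - 28\right)^{2} + 1352\right) - 3237 = \left(\left(24 - 28\right)^{2} + 1352\right) - 3237 = \left(\left(-4\right)^{2} + 1352\right) - 3237 = \left(16 + 1352\right) - 3237 = 1368 - 3237 = -1869$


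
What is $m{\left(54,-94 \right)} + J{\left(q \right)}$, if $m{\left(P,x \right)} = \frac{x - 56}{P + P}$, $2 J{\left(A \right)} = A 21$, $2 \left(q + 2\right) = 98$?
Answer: $\frac{4429}{9} \approx 492.11$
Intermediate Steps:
$q = 47$ ($q = -2 + \frac{1}{2} \cdot 98 = -2 + 49 = 47$)
$J{\left(A \right)} = \frac{21 A}{2}$ ($J{\left(A \right)} = \frac{A 21}{2} = \frac{21 A}{2}$)
$m{\left(P,x \right)} = \frac{-56 + x}{2 P}$
$m{\left(54,-94 \right)} + J{\left(q \right)} = \frac{-56 - 94}{2 \cdot 54} + \frac{21}{2} \cdot 47 = \frac{1}{2} \cdot \frac{1}{54} \left(-150\right) + \frac{987}{2} = - \frac{25}{18} + \frac{987}{2} = \frac{4429}{9}$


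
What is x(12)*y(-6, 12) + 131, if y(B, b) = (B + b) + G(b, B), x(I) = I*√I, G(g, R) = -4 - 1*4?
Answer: 131 - 48*√3 ≈ 47.862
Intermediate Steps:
G(g, R) = -8 (G(g, R) = -4 - 4 = -8)
x(I) = I^(3/2)
y(B, b) = -8 + B + b (y(B, b) = (B + b) - 8 = -8 + B + b)
x(12)*y(-6, 12) + 131 = 12^(3/2)*(-8 - 6 + 12) + 131 = (24*√3)*(-2) + 131 = -48*√3 + 131 = 131 - 48*√3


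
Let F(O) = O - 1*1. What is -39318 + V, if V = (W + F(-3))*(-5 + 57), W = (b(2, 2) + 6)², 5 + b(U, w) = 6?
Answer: -36978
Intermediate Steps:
b(U, w) = 1 (b(U, w) = -5 + 6 = 1)
F(O) = -1 + O (F(O) = O - 1 = -1 + O)
W = 49 (W = (1 + 6)² = 7² = 49)
V = 2340 (V = (49 + (-1 - 3))*(-5 + 57) = (49 - 4)*52 = 45*52 = 2340)
-39318 + V = -39318 + 2340 = -36978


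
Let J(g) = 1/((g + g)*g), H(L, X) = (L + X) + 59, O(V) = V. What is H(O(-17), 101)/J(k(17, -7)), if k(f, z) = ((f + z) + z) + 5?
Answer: 18304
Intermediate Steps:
k(f, z) = 5 + f + 2*z (k(f, z) = (f + 2*z) + 5 = 5 + f + 2*z)
H(L, X) = 59 + L + X
J(g) = 1/(2*g²) (J(g) = 1/(((2*g))*g) = (1/(2*g))/g = 1/(2*g²))
H(O(-17), 101)/J(k(17, -7)) = (59 - 17 + 101)/((1/(2*(5 + 17 + 2*(-7))²))) = 143/((1/(2*(5 + 17 - 14)²))) = 143/(((½)/8²)) = 143/(((½)*(1/64))) = 143/(1/128) = 143*128 = 18304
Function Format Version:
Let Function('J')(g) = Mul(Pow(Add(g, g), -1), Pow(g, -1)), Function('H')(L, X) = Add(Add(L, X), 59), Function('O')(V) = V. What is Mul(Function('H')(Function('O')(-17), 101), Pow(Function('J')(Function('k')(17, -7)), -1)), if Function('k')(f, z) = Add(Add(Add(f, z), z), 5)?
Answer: 18304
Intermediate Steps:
Function('k')(f, z) = Add(5, f, Mul(2, z)) (Function('k')(f, z) = Add(Add(f, Mul(2, z)), 5) = Add(5, f, Mul(2, z)))
Function('H')(L, X) = Add(59, L, X)
Function('J')(g) = Mul(Rational(1, 2), Pow(g, -2)) (Function('J')(g) = Mul(Pow(Mul(2, g), -1), Pow(g, -1)) = Mul(Mul(Rational(1, 2), Pow(g, -1)), Pow(g, -1)) = Mul(Rational(1, 2), Pow(g, -2)))
Mul(Function('H')(Function('O')(-17), 101), Pow(Function('J')(Function('k')(17, -7)), -1)) = Mul(Add(59, -17, 101), Pow(Mul(Rational(1, 2), Pow(Add(5, 17, Mul(2, -7)), -2)), -1)) = Mul(143, Pow(Mul(Rational(1, 2), Pow(Add(5, 17, -14), -2)), -1)) = Mul(143, Pow(Mul(Rational(1, 2), Pow(8, -2)), -1)) = Mul(143, Pow(Mul(Rational(1, 2), Rational(1, 64)), -1)) = Mul(143, Pow(Rational(1, 128), -1)) = Mul(143, 128) = 18304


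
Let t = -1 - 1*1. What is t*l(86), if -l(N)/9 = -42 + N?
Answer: 792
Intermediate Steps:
l(N) = 378 - 9*N (l(N) = -9*(-42 + N) = 378 - 9*N)
t = -2 (t = -1 - 1 = -2)
t*l(86) = -2*(378 - 9*86) = -2*(378 - 774) = -2*(-396) = 792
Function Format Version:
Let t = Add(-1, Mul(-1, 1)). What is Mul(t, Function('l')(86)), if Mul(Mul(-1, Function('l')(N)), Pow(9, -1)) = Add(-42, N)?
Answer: 792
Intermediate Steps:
Function('l')(N) = Add(378, Mul(-9, N)) (Function('l')(N) = Mul(-9, Add(-42, N)) = Add(378, Mul(-9, N)))
t = -2 (t = Add(-1, -1) = -2)
Mul(t, Function('l')(86)) = Mul(-2, Add(378, Mul(-9, 86))) = Mul(-2, Add(378, -774)) = Mul(-2, -396) = 792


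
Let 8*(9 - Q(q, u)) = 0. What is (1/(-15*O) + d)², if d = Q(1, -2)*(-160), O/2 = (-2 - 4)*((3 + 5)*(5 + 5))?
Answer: 429981654528001/207360000 ≈ 2.0736e+6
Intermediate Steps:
Q(q, u) = 9 (Q(q, u) = 9 - ⅛*0 = 9 + 0 = 9)
O = -960 (O = 2*((-2 - 4)*((3 + 5)*(5 + 5))) = 2*(-48*10) = 2*(-6*80) = 2*(-480) = -960)
d = -1440 (d = 9*(-160) = -1440)
(1/(-15*O) + d)² = (1/(-15*(-960)) - 1440)² = (1/14400 - 1440)² = (-20735999/14400)² = 429981654528001/207360000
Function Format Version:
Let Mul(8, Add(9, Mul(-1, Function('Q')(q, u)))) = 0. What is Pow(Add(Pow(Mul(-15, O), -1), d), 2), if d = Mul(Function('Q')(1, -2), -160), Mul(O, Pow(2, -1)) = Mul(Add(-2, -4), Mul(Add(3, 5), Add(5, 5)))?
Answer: Rational(429981654528001, 207360000) ≈ 2.0736e+6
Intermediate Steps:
Function('Q')(q, u) = 9 (Function('Q')(q, u) = Add(9, Mul(Rational(-1, 8), 0)) = Add(9, 0) = 9)
O = -960 (O = Mul(2, Mul(Add(-2, -4), Mul(Add(3, 5), Add(5, 5)))) = Mul(2, Mul(-6, Mul(8, 10))) = Mul(2, Mul(-6, 80)) = Mul(2, -480) = -960)
d = -1440 (d = Mul(9, -160) = -1440)
Pow(Add(Pow(Mul(-15, O), -1), d), 2) = Pow(Add(Pow(Mul(-15, -960), -1), -1440), 2) = Pow(Add(Pow(14400, -1), -1440), 2) = Pow(Add(Rational(1, 14400), -1440), 2) = Pow(Rational(-20735999, 14400), 2) = Rational(429981654528001, 207360000)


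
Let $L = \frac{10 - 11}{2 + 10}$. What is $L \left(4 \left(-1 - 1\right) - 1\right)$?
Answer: $\frac{3}{4} \approx 0.75$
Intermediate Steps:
$L = - \frac{1}{12} \approx -0.083333$
$L \left(4 \left(-1 - 1\right) - 1\right) = - \frac{4 \left(-1 - 1\right) - 1}{12} = - \frac{4 \left(-2\right) - 1}{12} = - \frac{-8 - 1}{12} = \left(- \frac{1}{12}\right) \left(-9\right) = \frac{3}{4}$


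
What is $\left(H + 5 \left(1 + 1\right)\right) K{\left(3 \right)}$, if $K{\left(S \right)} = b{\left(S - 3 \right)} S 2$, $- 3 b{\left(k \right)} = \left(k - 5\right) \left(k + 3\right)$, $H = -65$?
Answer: $-1650$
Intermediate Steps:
$b{\left(k \right)} = - \frac{\left(-5 + k\right) \left(3 + k\right)}{3}$ ($b{\left(k \right)} = - \frac{\left(k - 5\right) \left(k + 3\right)}{3} = - \frac{\left(-5 + k\right) \left(3 + k\right)}{3}$)
$K{\left(S \right)} = 2 S \left(3 - \frac{\left(-3 + S\right)^{2}}{3} + \frac{2 S}{3}\right)$ ($K{\left(S \right)} = \left(5 - \frac{\left(S - 3\right)^{2}}{3} + \frac{2 \left(S - 3\right)}{3}\right) S 2 = \left(5 - \frac{\left(-3 + S\right)^{2}}{3} + \frac{2 \left(-3 + S\right)}{3}\right) S 2 = \left(5 - \frac{\left(-3 + S\right)^{2}}{3} + \left(-2 + \frac{2 S}{3}\right)\right) S 2 = \left(3 - \frac{\left(-3 + S\right)^{2}}{3} + \frac{2 S}{3}\right) S 2 = S \left(3 - \frac{\left(-3 + S\right)^{2}}{3} + \frac{2 S}{3}\right) 2 = 2 S \left(3 - \frac{\left(-3 + S\right)^{2}}{3} + \frac{2 S}{3}\right)$)
$\left(H + 5 \left(1 + 1\right)\right) K{\left(3 \right)} = \left(-65 + 5 \left(1 + 1\right)\right) \frac{2 \cdot 3^{2} \left(8 - 3\right)}{3} = \left(-65 + 5 \cdot 2\right) \frac{2}{3} \cdot 9 \left(8 - 3\right) = \left(-65 + 10\right) \frac{2}{3} \cdot 9 \cdot 5 = \left(-55\right) 30 = -1650$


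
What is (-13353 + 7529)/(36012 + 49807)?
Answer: -5824/85819 ≈ -0.067864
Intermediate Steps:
(-13353 + 7529)/(36012 + 49807) = -5824/85819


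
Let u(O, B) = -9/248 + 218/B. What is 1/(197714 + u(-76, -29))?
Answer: 7192/1421904763 ≈ 5.0580e-6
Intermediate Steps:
u(O, B) = -9/248 + 218/B (u(O, B) = -9*1/248 + 218/B = -9/248 + 218/B)
1/(197714 + u(-76, -29)) = 1/(197714 + (-9/248 + 218/(-29))) = 1/(197714 + (-9/248 + 218*(-1/29))) = 1/(197714 + (-9/248 - 218/29)) = 1/(197714 - 54325/7192) = 1/(1421904763/7192) = 7192/1421904763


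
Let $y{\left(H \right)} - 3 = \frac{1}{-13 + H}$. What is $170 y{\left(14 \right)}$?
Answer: $680$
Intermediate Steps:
$y{\left(H \right)} = 3 + \frac{1}{-13 + H}$
$170 y{\left(14 \right)} = 170 \frac{-38 + 3 \cdot 14}{-13 + 14} = 170 \frac{-38 + 42}{1} = 170 \cdot 1 \cdot 4 = 170 \cdot 4 = 680$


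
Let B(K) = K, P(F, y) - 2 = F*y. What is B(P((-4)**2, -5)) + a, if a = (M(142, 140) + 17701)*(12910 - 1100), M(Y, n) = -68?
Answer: 208245652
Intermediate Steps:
P(F, y) = 2 + F*y
a = 208245730 (a = (-68 + 17701)*(12910 - 1100) = 17633*11810 = 208245730)
B(P((-4)**2, -5)) + a = (2 + (-4)**2*(-5)) + 208245730 = (2 + 16*(-5)) + 208245730 = (2 - 80) + 208245730 = -78 + 208245730 = 208245652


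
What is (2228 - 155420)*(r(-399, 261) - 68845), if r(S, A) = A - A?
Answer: 10546503240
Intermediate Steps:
r(S, A) = 0
(2228 - 155420)*(r(-399, 261) - 68845) = (2228 - 155420)*(0 - 68845) = -153192*(-68845) = 10546503240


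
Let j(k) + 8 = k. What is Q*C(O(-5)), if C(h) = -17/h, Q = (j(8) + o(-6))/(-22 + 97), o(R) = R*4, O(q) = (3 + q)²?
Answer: 34/25 ≈ 1.3600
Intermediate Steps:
j(k) = -8 + k
o(R) = 4*R
Q = -8/25 (Q = ((-8 + 8) + 4*(-6))/(-22 + 97) = (0 - 24)/75 = -24*1/75 = -8/25 ≈ -0.32000)
Q*C(O(-5)) = -(-136)/(25*((3 - 5)²)) = -(-136)/(25*((-2)²)) = -(-136)/(25*4) = -8/25*(-17/4) = 34/25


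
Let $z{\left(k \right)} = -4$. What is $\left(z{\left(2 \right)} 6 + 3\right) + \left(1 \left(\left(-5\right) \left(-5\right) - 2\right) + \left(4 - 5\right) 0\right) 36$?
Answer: $807$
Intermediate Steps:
$\left(z{\left(2 \right)} 6 + 3\right) + \left(1 \left(\left(-5\right) \left(-5\right) - 2\right) + \left(4 - 5\right) 0\right) 36 = \left(\left(-4\right) 6 + 3\right) + \left(1 \left(\left(-5\right) \left(-5\right) - 2\right) + \left(4 - 5\right) 0\right) 36 = \left(-24 + 3\right) + \left(1 \left(25 - 2\right) - 0\right) 36 = -21 + \left(1 \cdot 23 + 0\right) 36 = -21 + \left(23 + 0\right) 36 = -21 + 23 \cdot 36 = -21 + 828 = 807$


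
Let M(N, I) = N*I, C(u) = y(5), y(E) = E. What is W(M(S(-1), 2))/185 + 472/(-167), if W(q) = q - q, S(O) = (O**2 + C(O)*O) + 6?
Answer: -472/167 ≈ -2.8263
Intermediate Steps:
C(u) = 5
S(O) = 6 + O**2 + 5*O (S(O) = (O**2 + 5*O) + 6 = 6 + O**2 + 5*O)
M(N, I) = I*N
W(q) = 0
W(M(S(-1), 2))/185 + 472/(-167) = 0/185 + 472/(-167) = 0*(1/185) + 472*(-1/167) = 0 - 472/167 = -472/167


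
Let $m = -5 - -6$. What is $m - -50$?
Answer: $51$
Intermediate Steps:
$m = 1$ ($m = -5 + 6 = 1$)
$m - -50 = 1 - -50 = 1 + 50 = 51$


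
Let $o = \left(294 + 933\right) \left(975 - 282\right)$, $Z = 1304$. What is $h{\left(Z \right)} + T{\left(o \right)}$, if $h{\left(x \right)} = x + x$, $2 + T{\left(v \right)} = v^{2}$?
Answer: $723028799327$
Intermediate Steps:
$o = 850311$ ($o = 1227 \cdot 693 = 850311$)
$T{\left(v \right)} = -2 + v^{2}$
$h{\left(x \right)} = 2 x$
$h{\left(Z \right)} + T{\left(o \right)} = 2 \cdot 1304 - \left(2 - 850311^{2}\right) = 2608 + \left(-2 + 723028796721\right) = 2608 + 723028796719 = 723028799327$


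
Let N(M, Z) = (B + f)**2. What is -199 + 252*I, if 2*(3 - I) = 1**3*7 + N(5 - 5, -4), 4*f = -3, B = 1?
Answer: -2663/8 ≈ -332.88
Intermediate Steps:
f = -3/4 (f = (1/4)*(-3) = -3/4 ≈ -0.75000)
N(M, Z) = 1/16 (N(M, Z) = (1 - 3/4)**2 = (1/4)**2 = 1/16)
I = -17/32 (I = 3 - (1**3*7 + 1/16)/2 = 3 - (1*7 + 1/16)/2 = 3 - (7 + 1/16)/2 = 3 - 1/2*113/16 = 3 - 113/32 = -17/32 ≈ -0.53125)
-199 + 252*I = -199 + 252*(-17/32) = -199 - 1071/8 = -2663/8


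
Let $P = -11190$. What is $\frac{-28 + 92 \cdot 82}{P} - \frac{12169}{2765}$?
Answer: $- \frac{3139057}{618807} \approx -5.0728$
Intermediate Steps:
$\frac{-28 + 92 \cdot 82}{P} - \frac{12169}{2765} = \frac{-28 + 92 \cdot 82}{-11190} - \frac{12169}{2765} = \left(-28 + 7544\right) \left(- \frac{1}{11190}\right) - \frac{12169}{2765} = 7516 \left(- \frac{1}{11190}\right) - \frac{12169}{2765} = - \frac{3758}{5595} - \frac{12169}{2765} = - \frac{3139057}{618807}$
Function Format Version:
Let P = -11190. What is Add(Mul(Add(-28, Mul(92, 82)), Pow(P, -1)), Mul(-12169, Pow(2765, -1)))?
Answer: Rational(-3139057, 618807) ≈ -5.0728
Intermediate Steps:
Add(Mul(Add(-28, Mul(92, 82)), Pow(P, -1)), Mul(-12169, Pow(2765, -1))) = Add(Mul(Add(-28, Mul(92, 82)), Pow(-11190, -1)), Mul(-12169, Pow(2765, -1))) = Add(Mul(Add(-28, 7544), Rational(-1, 11190)), Mul(-12169, Rational(1, 2765))) = Add(Mul(7516, Rational(-1, 11190)), Rational(-12169, 2765)) = Add(Rational(-3758, 5595), Rational(-12169, 2765)) = Rational(-3139057, 618807)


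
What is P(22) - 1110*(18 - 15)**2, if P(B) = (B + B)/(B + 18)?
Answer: -99889/10 ≈ -9988.9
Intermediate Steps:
P(B) = 2*B/(18 + B) (P(B) = (2*B)/(18 + B) = 2*B/(18 + B))
P(22) - 1110*(18 - 15)**2 = 2*22/(18 + 22) - 1110*(18 - 15)**2 = 2*22/40 - 1110*3**2 = 2*22*(1/40) - 1110*9 = 11/10 - 9990 = -99889/10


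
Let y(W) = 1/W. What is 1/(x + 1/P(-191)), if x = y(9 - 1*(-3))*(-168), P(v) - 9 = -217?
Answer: -208/2913 ≈ -0.071404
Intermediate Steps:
P(v) = -208 (P(v) = 9 - 217 = -208)
x = -14 (x = -168/(9 - 1*(-3)) = -168/(9 + 3) = -168/12 = (1/12)*(-168) = -14)
1/(x + 1/P(-191)) = 1/(-14 + 1/(-208)) = 1/(-14 - 1/208) = 1/(-2913/208) = -208/2913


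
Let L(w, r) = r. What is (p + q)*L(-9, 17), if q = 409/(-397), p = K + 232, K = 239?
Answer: 3171826/397 ≈ 7989.5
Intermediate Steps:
p = 471 (p = 239 + 232 = 471)
q = -409/397 (q = 409*(-1/397) = -409/397 ≈ -1.0302)
(p + q)*L(-9, 17) = (471 - 409/397)*17 = (186578/397)*17 = 3171826/397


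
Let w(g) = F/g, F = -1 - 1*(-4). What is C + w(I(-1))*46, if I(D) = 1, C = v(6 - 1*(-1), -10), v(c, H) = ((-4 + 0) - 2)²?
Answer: 174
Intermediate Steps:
F = 3 (F = -1 + 4 = 3)
v(c, H) = 36 (v(c, H) = (-4 - 2)² = (-6)² = 36)
C = 36
w(g) = 3/g
C + w(I(-1))*46 = 36 + (3/1)*46 = 36 + (3*1)*46 = 36 + 3*46 = 36 + 138 = 174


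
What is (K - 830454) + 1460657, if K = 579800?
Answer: 1210003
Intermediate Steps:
(K - 830454) + 1460657 = (579800 - 830454) + 1460657 = -250654 + 1460657 = 1210003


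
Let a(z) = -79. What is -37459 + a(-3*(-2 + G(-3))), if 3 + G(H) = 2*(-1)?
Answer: -37538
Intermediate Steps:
G(H) = -5 (G(H) = -3 + 2*(-1) = -3 - 2 = -5)
-37459 + a(-3*(-2 + G(-3))) = -37459 - 79 = -37538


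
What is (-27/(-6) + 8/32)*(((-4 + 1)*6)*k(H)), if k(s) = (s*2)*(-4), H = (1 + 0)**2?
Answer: 684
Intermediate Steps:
H = 1 (H = 1**2 = 1)
k(s) = -8*s (k(s) = (2*s)*(-4) = -8*s)
(-27/(-6) + 8/32)*(((-4 + 1)*6)*k(H)) = (-27/(-6) + 8/32)*(((-4 + 1)*6)*(-8*1)) = (-27*(-1/6) + 8*(1/32))*(-3*6*(-8)) = (9/2 + 1/4)*(-18*(-8)) = (19/4)*144 = 684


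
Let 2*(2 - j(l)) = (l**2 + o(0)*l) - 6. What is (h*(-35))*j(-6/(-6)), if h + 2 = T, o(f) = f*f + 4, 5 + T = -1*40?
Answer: 8225/2 ≈ 4112.5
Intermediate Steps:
T = -45 (T = -5 - 1*40 = -5 - 40 = -45)
o(f) = 4 + f**2 (o(f) = f**2 + 4 = 4 + f**2)
j(l) = 5 - 2*l - l**2/2 (j(l) = 2 - ((l**2 + (4 + 0**2)*l) - 6)/2 = 2 - ((l**2 + (4 + 0)*l) - 6)/2 = 2 - ((l**2 + 4*l) - 6)/2 = 2 - (-6 + l**2 + 4*l)/2 = 2 + (3 - 2*l - l**2/2) = 5 - 2*l - l**2/2)
h = -47 (h = -2 - 45 = -47)
(h*(-35))*j(-6/(-6)) = (-47*(-35))*(5 - (-12)/(-6) - 1**2/2) = 1645*(5 - (-12)*(-1)/6 - (-6*(-1/6))**2/2) = 1645*(5 - 2*1 - 1/2*1**2) = 1645*(5 - 2 - 1/2*1) = 1645*(5 - 2 - 1/2) = 1645*(5/2) = 8225/2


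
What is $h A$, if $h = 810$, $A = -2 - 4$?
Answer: $-4860$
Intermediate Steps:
$A = -6$ ($A = -2 - 4 = -6$)
$h A = 810 \left(-6\right) = -4860$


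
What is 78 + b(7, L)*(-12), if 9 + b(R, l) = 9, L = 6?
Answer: 78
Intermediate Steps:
b(R, l) = 0 (b(R, l) = -9 + 9 = 0)
78 + b(7, L)*(-12) = 78 + 0*(-12) = 78 + 0 = 78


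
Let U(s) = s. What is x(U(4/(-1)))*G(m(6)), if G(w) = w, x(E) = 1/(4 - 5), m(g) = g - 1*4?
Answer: -2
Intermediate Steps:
m(g) = -4 + g (m(g) = g - 4 = -4 + g)
x(E) = -1 (x(E) = 1/(-1) = -1)
x(U(4/(-1)))*G(m(6)) = -(-4 + 6) = -1*2 = -2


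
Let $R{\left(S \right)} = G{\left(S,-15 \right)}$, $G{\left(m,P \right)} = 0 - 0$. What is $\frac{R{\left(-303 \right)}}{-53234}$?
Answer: $0$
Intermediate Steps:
$G{\left(m,P \right)} = 0$ ($G{\left(m,P \right)} = 0 + 0 = 0$)
$R{\left(S \right)} = 0$
$\frac{R{\left(-303 \right)}}{-53234} = \frac{0}{-53234} = 0 \left(- \frac{1}{53234}\right) = 0$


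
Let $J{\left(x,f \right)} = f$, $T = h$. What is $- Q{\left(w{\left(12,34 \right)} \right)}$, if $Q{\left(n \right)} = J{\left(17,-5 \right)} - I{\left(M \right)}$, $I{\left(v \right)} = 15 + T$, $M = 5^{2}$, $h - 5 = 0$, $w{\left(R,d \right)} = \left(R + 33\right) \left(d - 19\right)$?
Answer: $25$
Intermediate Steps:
$w{\left(R,d \right)} = \left(-19 + d\right) \left(33 + R\right)$ ($w{\left(R,d \right)} = \left(33 + R\right) \left(-19 + d\right) = \left(-19 + d\right) \left(33 + R\right)$)
$h = 5$ ($h = 5 + 0 = 5$)
$T = 5$
$M = 25$
$I{\left(v \right)} = 20$ ($I{\left(v \right)} = 15 + 5 = 20$)
$Q{\left(n \right)} = -25$ ($Q{\left(n \right)} = -5 - 20 = -25$)
$- Q{\left(w{\left(12,34 \right)} \right)} = \left(-1\right) \left(-25\right) = 25$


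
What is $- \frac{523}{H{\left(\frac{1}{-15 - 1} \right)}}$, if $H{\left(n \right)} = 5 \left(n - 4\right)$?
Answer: $\frac{8368}{325} \approx 25.748$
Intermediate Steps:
$H{\left(n \right)} = -20 + 5 n$ ($H{\left(n \right)} = 5 \left(-4 + n\right) = -20 + 5 n$)
$- \frac{523}{H{\left(\frac{1}{-15 - 1} \right)}} = - \frac{523}{-20 + \frac{5}{-15 - 1}} = - \frac{523}{-20 + \frac{5}{-16}} = - \frac{523}{-20 + 5 \left(- \frac{1}{16}\right)} = - \frac{523}{-20 - \frac{5}{16}} = - \frac{523}{- \frac{325}{16}} = \left(-523\right) \left(- \frac{16}{325}\right) = \frac{8368}{325}$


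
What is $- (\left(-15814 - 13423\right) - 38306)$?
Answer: $67543$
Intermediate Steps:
$- (\left(-15814 - 13423\right) - 38306) = - (-29237 - 38306) = \left(-1\right) \left(-67543\right) = 67543$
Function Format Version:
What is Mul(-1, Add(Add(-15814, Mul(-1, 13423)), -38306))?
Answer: 67543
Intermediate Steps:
Mul(-1, Add(Add(-15814, Mul(-1, 13423)), -38306)) = Mul(-1, Add(Add(-15814, -13423), -38306)) = Mul(-1, Add(-29237, -38306)) = Mul(-1, -67543) = 67543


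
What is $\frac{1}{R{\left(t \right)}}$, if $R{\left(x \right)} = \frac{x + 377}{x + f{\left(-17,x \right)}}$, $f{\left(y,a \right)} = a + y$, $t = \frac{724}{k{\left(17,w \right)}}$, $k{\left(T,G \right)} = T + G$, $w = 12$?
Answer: $\frac{955}{11657} \approx 0.081925$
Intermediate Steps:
$k{\left(T,G \right)} = G + T$
$t = \frac{724}{29}$ ($t = \frac{724}{12 + 17} = \frac{724}{29} \approx 24.966$)
$R{\left(x \right)} = \frac{377 + x}{-17 + 2 x}$ ($R{\left(x \right)} = \frac{x + 377}{x + \left(x - 17\right)} = \frac{377 + x}{x + \left(-17 + x\right)} = \frac{377 + x}{-17 + 2 x}$)
$\frac{1}{R{\left(t \right)}} = \frac{1}{\frac{1}{-17 + 2 \cdot \frac{724}{29}} \left(377 + \frac{724}{29}\right)} = \frac{1}{\frac{1}{-17 + \frac{1448}{29}} \cdot \frac{11657}{29}} = \frac{1}{\frac{1}{\frac{955}{29}} \cdot \frac{11657}{29}} = \frac{1}{\frac{29}{955} \cdot \frac{11657}{29}} = \frac{1}{\frac{11657}{955}} = \frac{955}{11657}$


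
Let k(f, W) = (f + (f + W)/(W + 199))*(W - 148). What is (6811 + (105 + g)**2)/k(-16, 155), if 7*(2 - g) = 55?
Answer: -11545710/75803 ≈ -152.31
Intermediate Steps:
g = -41/7 (g = 2 - 1/7*55 = 2 - 55/7 = -41/7 ≈ -5.8571)
k(f, W) = (-148 + W)*(f + (W + f)/(199 + W)) (k(f, W) = (f + (W + f)/(199 + W))*(-148 + W) = (-148 + W)*(f + (W + f)/(199 + W)))
(6811 + (105 + g)**2)/k(-16, 155) = (6811 + (105 - 41/7)**2)/(((155**2 - 29600*(-16) - 148*155 - 16*155**2 + 52*155*(-16))/(199 + 155))) = (6811 + (694/7)**2)/(((24025 + 473600 - 22940 - 16*24025 - 128960)/354)) = (6811 + 481636/49)/(((24025 + 473600 - 22940 - 384400 - 128960)/354)) = 815375/(49*(((1/354)*(-38675)))) = 815375/(49*(-38675/354)) = (815375/49)*(-354/38675) = -11545710/75803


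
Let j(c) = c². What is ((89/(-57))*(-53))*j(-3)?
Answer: 14151/19 ≈ 744.79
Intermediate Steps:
((89/(-57))*(-53))*j(-3) = ((89/(-57))*(-53))*(-3)² = ((89*(-1/57))*(-53))*9 = -89/57*(-53)*9 = (4717/57)*9 = 14151/19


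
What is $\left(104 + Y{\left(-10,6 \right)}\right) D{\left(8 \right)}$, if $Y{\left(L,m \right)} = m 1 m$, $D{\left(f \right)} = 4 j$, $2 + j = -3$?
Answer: $-2800$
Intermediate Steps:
$j = -5$ ($j = -2 - 3 = -5$)
$D{\left(f \right)} = -20$ ($D{\left(f \right)} = 4 \left(-5\right) = -20$)
$Y{\left(L,m \right)} = m^{2}$ ($Y{\left(L,m \right)} = m m = m^{2}$)
$\left(104 + Y{\left(-10,6 \right)}\right) D{\left(8 \right)} = \left(104 + 6^{2}\right) \left(-20\right) = \left(104 + 36\right) \left(-20\right) = 140 \left(-20\right) = -2800$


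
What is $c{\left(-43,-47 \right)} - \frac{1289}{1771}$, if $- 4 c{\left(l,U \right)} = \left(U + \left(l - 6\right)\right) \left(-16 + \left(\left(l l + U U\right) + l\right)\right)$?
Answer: $\frac{169972207}{1771} \approx 95975.0$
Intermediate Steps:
$c{\left(l,U \right)} = - \frac{\left(-6 + U + l\right) \left(-16 + l + U^{2} + l^{2}\right)}{4}$ ($c{\left(l,U \right)} = - \frac{\left(U + \left(l - 6\right)\right) \left(-16 + \left(\left(l l + U U\right) + l\right)\right)}{4} = - \frac{\left(U + \left(-6 + l\right)\right) \left(-16 + \left(\left(l^{2} + U^{2}\right) + l\right)\right)}{4} = - \frac{\left(-6 + U + l\right) \left(-16 + \left(\left(U^{2} + l^{2}\right) + l\right)\right)}{4} = - \frac{\left(-6 + U + l\right) \left(-16 + \left(l + U^{2} + l^{2}\right)\right)}{4} = - \frac{\left(-6 + U + l\right) \left(-16 + l + U^{2} + l^{2}\right)}{4}$)
$c{\left(-43,-47 \right)} - \frac{1289}{1771} = \left(-24 + 4 \left(-47\right) - \frac{\left(-47\right)^{3}}{4} - \frac{\left(-43\right)^{3}}{4} + \frac{3 \left(-47\right)^{2}}{2} + \frac{5 \left(-43\right)^{2}}{4} + \frac{11}{2} \left(-43\right) - \left(- \frac{47}{4}\right) \left(-43\right) - - \frac{47 \left(-43\right)^{2}}{4} - - \frac{43 \left(-47\right)^{2}}{4}\right) - \frac{1289}{1771} = \left(-24 - 188 - - \frac{103823}{4} - - \frac{79507}{4} + \frac{3}{2} \cdot 2209 + \frac{5}{4} \cdot 1849 - \frac{473}{2} - \frac{2021}{4} - \left(- \frac{47}{4}\right) 1849 - \left(- \frac{43}{4}\right) 2209\right) - 1289 \cdot \frac{1}{1771} = \left(-24 - 188 + \frac{103823}{4} + \frac{79507}{4} + \frac{6627}{2} + \frac{9245}{4} - \frac{473}{2} - \frac{2021}{4} + \frac{86903}{4} + \frac{94987}{4}\right) - \frac{1289}{1771} = 95976 - \frac{1289}{1771} = \frac{169972207}{1771}$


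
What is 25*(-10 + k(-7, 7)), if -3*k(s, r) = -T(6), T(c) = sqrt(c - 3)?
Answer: -250 + 25*sqrt(3)/3 ≈ -235.57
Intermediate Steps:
T(c) = sqrt(-3 + c)
k(s, r) = sqrt(3)/3 (k(s, r) = -(-1)*sqrt(-3 + 6)/3 = -(-1)*sqrt(3)/3 = sqrt(3)/3)
25*(-10 + k(-7, 7)) = 25*(-10 + sqrt(3)/3) = -250 + 25*sqrt(3)/3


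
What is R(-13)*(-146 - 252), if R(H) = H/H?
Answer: -398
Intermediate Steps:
R(H) = 1
R(-13)*(-146 - 252) = 1*(-146 - 252) = 1*(-398) = -398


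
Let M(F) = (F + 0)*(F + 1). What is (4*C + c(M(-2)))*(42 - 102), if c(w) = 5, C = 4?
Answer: -1260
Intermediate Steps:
M(F) = F*(1 + F)
(4*C + c(M(-2)))*(42 - 102) = (4*4 + 5)*(42 - 102) = (16 + 5)*(-60) = 21*(-60) = -1260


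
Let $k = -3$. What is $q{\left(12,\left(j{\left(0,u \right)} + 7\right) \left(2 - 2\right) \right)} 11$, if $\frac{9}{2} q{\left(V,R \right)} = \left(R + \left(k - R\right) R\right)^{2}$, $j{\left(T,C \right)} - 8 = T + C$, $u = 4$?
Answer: $0$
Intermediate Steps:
$j{\left(T,C \right)} = 8 + C + T$ ($j{\left(T,C \right)} = 8 + \left(T + C\right) = 8 + \left(C + T\right) = 8 + C + T$)
$q{\left(V,R \right)} = \frac{2 \left(R + R \left(-3 - R\right)\right)^{2}}{9}$ ($q{\left(V,R \right)} = \frac{2 \left(R + \left(-3 - R\right) R\right)^{2}}{9} = \frac{2 \left(R + R \left(-3 - R\right)\right)^{2}}{9}$)
$q{\left(12,\left(j{\left(0,u \right)} + 7\right) \left(2 - 2\right) \right)} 11 = \frac{2 \left(\left(\left(8 + 4 + 0\right) + 7\right) \left(2 - 2\right)\right)^{2} \left(2 + \left(\left(8 + 4 + 0\right) + 7\right) \left(2 - 2\right)\right)^{2}}{9} \cdot 11 = \frac{2 \left(\left(12 + 7\right) 0\right)^{2} \left(2 + \left(12 + 7\right) 0\right)^{2}}{9} \cdot 11 = \frac{2 \left(19 \cdot 0\right)^{2} \left(2 + 19 \cdot 0\right)^{2}}{9} \cdot 11 = \frac{2 \cdot 0^{2} \left(2 + 0\right)^{2}}{9} \cdot 11 = \frac{2}{9} \cdot 0 \cdot 2^{2} \cdot 11 = \frac{2}{9} \cdot 0 \cdot 4 \cdot 11 = 0 \cdot 11 = 0$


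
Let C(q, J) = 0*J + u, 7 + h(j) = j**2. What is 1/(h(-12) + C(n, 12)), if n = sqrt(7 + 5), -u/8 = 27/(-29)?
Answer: 29/4189 ≈ 0.0069229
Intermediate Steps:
u = 216/29 (u = -216/(-29) = -216*(-1)/29 = -8*(-27/29) = 216/29 ≈ 7.4483)
h(j) = -7 + j**2
n = 2*sqrt(3) (n = sqrt(12) = 2*sqrt(3) ≈ 3.4641)
C(q, J) = 216/29 (C(q, J) = 0*J + 216/29 = 0 + 216/29 = 216/29)
1/(h(-12) + C(n, 12)) = 1/((-7 + (-12)**2) + 216/29) = 1/((-7 + 144) + 216/29) = 1/(137 + 216/29) = 1/(4189/29) = 29/4189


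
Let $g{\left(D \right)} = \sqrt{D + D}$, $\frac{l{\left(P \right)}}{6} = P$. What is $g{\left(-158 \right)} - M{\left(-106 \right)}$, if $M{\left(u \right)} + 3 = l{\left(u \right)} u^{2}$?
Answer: $7146099 + 2 i \sqrt{79} \approx 7.1461 \cdot 10^{6} + 17.776 i$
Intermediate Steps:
$l{\left(P \right)} = 6 P$
$g{\left(D \right)} = \sqrt{2} \sqrt{D}$ ($g{\left(D \right)} = \sqrt{2 D} = \sqrt{2} \sqrt{D}$)
$M{\left(u \right)} = -3 + 6 u^{3}$ ($M{\left(u \right)} = -3 + 6 u u^{2} = -3 + 6 u^{3}$)
$g{\left(-158 \right)} - M{\left(-106 \right)} = \sqrt{2} \sqrt{-158} - \left(-3 + 6 \left(-106\right)^{3}\right) = \sqrt{2} i \sqrt{158} - \left(-3 + 6 \left(-1191016\right)\right) = 2 i \sqrt{79} - \left(-3 - 7146096\right) = 2 i \sqrt{79} - -7146099 = 2 i \sqrt{79} + 7146099 = 7146099 + 2 i \sqrt{79}$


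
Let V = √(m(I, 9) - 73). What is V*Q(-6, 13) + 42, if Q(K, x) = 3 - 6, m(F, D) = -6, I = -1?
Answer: 42 - 3*I*√79 ≈ 42.0 - 26.665*I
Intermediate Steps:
Q(K, x) = -3
V = I*√79 (V = √(-6 - 73) = √(-79) = I*√79 ≈ 8.8882*I)
V*Q(-6, 13) + 42 = (I*√79)*(-3) + 42 = -3*I*√79 + 42 = 42 - 3*I*√79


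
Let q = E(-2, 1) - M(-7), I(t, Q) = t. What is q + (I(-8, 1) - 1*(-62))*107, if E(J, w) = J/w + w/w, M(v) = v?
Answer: 5784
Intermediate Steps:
E(J, w) = 1 + J/w (E(J, w) = J/w + 1 = 1 + J/w)
q = 6 (q = (-2 + 1)/1 - 1*(-7) = 1*(-1) + 7 = -1 + 7 = 6)
q + (I(-8, 1) - 1*(-62))*107 = 6 + (-8 - 1*(-62))*107 = 6 + (-8 + 62)*107 = 6 + 54*107 = 6 + 5778 = 5784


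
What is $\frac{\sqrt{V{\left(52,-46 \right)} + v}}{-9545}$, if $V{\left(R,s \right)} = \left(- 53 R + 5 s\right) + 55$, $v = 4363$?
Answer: $- \frac{2 \sqrt{358}}{9545} \approx -0.0039646$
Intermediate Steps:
$V{\left(R,s \right)} = 55 - 53 R + 5 s$
$\frac{\sqrt{V{\left(52,-46 \right)} + v}}{-9545} = \frac{\sqrt{\left(55 - 2756 + 5 \left(-46\right)\right) + 4363}}{-9545} = \sqrt{\left(55 - 2756 - 230\right) + 4363} \left(- \frac{1}{9545}\right) = \sqrt{-2931 + 4363} \left(- \frac{1}{9545}\right) = \sqrt{1432} \left(- \frac{1}{9545}\right) = 2 \sqrt{358} \left(- \frac{1}{9545}\right) = - \frac{2 \sqrt{358}}{9545}$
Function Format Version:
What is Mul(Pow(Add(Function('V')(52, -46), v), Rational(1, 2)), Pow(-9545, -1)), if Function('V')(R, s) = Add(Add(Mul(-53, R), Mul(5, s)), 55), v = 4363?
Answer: Mul(Rational(-2, 9545), Pow(358, Rational(1, 2))) ≈ -0.0039646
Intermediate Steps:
Function('V')(R, s) = Add(55, Mul(-53, R), Mul(5, s))
Mul(Pow(Add(Function('V')(52, -46), v), Rational(1, 2)), Pow(-9545, -1)) = Mul(Pow(Add(Add(55, Mul(-53, 52), Mul(5, -46)), 4363), Rational(1, 2)), Pow(-9545, -1)) = Mul(Pow(Add(Add(55, -2756, -230), 4363), Rational(1, 2)), Rational(-1, 9545)) = Mul(Pow(Add(-2931, 4363), Rational(1, 2)), Rational(-1, 9545)) = Mul(Pow(1432, Rational(1, 2)), Rational(-1, 9545)) = Mul(Mul(2, Pow(358, Rational(1, 2))), Rational(-1, 9545)) = Mul(Rational(-2, 9545), Pow(358, Rational(1, 2)))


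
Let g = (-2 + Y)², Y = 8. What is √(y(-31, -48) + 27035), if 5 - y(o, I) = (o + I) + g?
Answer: √27083 ≈ 164.57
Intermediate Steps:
g = 36 (g = (-2 + 8)² = 6² = 36)
y(o, I) = -31 - I - o (y(o, I) = 5 - ((o + I) + 36) = 5 - ((I + o) + 36) = 5 - (36 + I + o) = 5 + (-36 - I - o) = -31 - I - o)
√(y(-31, -48) + 27035) = √((-31 - 1*(-48) - 1*(-31)) + 27035) = √((-31 + 48 + 31) + 27035) = √(48 + 27035) = √27083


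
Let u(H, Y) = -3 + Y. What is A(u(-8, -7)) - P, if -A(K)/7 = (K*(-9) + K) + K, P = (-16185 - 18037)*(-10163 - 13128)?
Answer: -797065092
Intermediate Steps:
P = 797064602 (P = -34222*(-23291) = 797064602)
A(K) = 49*K (A(K) = -7*((K*(-9) + K) + K) = -7*((-9*K + K) + K) = -7*(-8*K + K) = -(-49)*K = 49*K)
A(u(-8, -7)) - P = 49*(-3 - 7) - 1*797064602 = 49*(-10) - 797064602 = -490 - 797064602 = -797065092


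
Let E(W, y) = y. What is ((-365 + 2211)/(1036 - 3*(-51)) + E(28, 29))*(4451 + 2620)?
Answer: 256868217/1189 ≈ 2.1604e+5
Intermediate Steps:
((-365 + 2211)/(1036 - 3*(-51)) + E(28, 29))*(4451 + 2620) = ((-365 + 2211)/(1036 - 3*(-51)) + 29)*(4451 + 2620) = (1846/(1036 + 153) + 29)*7071 = (1846/1189 + 29)*7071 = (36327/1189)*7071 = 256868217/1189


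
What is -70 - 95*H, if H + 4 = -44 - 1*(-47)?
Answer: 25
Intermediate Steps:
H = -1 (H = -4 + (-44 - 1*(-47)) = -4 + (-44 + 47) = -4 + 3 = -1)
-70 - 95*H = -70 - 95*(-1) = -70 + 95 = 25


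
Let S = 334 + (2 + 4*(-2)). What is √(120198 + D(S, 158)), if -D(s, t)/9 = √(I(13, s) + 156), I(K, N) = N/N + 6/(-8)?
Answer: √480342/2 ≈ 346.53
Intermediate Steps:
I(K, N) = ¼ (I(K, N) = 1 + 6*(-⅛) = 1 - ¾ = ¼)
S = 328 (S = 334 + (2 - 8) = 334 - 6 = 328)
D(s, t) = -225/2 (D(s, t) = -9*√(¼ + 156) = -9*√(625/4) = -9*25/2 = -225/2)
√(120198 + D(S, 158)) = √(120198 - 225/2) = √(240171/2) = √480342/2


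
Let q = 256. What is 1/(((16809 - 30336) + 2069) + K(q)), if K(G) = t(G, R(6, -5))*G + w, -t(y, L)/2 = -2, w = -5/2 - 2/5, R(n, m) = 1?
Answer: -10/104369 ≈ -9.5814e-5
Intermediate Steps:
w = -29/10 (w = -5*½ - 2*⅕ = -5/2 - ⅖ = -29/10 ≈ -2.9000)
t(y, L) = 4 (t(y, L) = -2*(-2) = 4)
K(G) = -29/10 + 4*G (K(G) = 4*G - 29/10 = -29/10 + 4*G)
1/(((16809 - 30336) + 2069) + K(q)) = 1/(((16809 - 30336) + 2069) + (-29/10 + 4*256)) = 1/((-13527 + 2069) + (-29/10 + 1024)) = 1/(-11458 + 10211/10) = 1/(-104369/10) = -10/104369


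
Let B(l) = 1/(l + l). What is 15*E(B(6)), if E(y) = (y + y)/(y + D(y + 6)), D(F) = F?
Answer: 15/37 ≈ 0.40541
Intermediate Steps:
B(l) = 1/(2*l)
E(y) = 2*y/(6 + 2*y) (E(y) = (y + y)/(y + (y + 6)) = (2*y)/(y + (6 + y)) = (2*y)/(6 + 2*y) = 2*y/(6 + 2*y))
15*E(B(6)) = 15*(((1/2)/6)/(3 + (1/2)/6)) = 15*(((1/2)*(1/6))/(3 + (1/2)*(1/6))) = 15*(1/(12*(3 + 1/12))) = 15*(1/(12*(37/12))) = 15*((1/12)*(12/37)) = 15*(1/37) = 15/37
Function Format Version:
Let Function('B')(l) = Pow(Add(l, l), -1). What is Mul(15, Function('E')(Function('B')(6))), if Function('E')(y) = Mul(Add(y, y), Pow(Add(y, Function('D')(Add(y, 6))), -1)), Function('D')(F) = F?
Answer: Rational(15, 37) ≈ 0.40541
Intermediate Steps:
Function('B')(l) = Mul(Rational(1, 2), Pow(l, -1)) (Function('B')(l) = Pow(Mul(2, l), -1) = Mul(Rational(1, 2), Pow(l, -1)))
Function('E')(y) = Mul(2, y, Pow(Add(6, Mul(2, y)), -1)) (Function('E')(y) = Mul(Add(y, y), Pow(Add(y, Add(y, 6)), -1)) = Mul(Mul(2, y), Pow(Add(y, Add(6, y)), -1)) = Mul(Mul(2, y), Pow(Add(6, Mul(2, y)), -1)) = Mul(2, y, Pow(Add(6, Mul(2, y)), -1)))
Mul(15, Function('E')(Function('B')(6))) = Mul(15, Mul(Mul(Rational(1, 2), Pow(6, -1)), Pow(Add(3, Mul(Rational(1, 2), Pow(6, -1))), -1))) = Mul(15, Mul(Mul(Rational(1, 2), Rational(1, 6)), Pow(Add(3, Mul(Rational(1, 2), Rational(1, 6))), -1))) = Mul(15, Mul(Rational(1, 12), Pow(Add(3, Rational(1, 12)), -1))) = Mul(15, Mul(Rational(1, 12), Pow(Rational(37, 12), -1))) = Mul(15, Mul(Rational(1, 12), Rational(12, 37))) = Mul(15, Rational(1, 37)) = Rational(15, 37)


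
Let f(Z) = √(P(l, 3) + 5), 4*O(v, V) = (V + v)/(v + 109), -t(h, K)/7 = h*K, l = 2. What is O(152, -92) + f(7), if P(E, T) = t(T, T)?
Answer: 5/87 + I*√58 ≈ 0.057471 + 7.6158*I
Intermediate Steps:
t(h, K) = -7*K*h (t(h, K) = -7*h*K = -7*K*h)
P(E, T) = -7*T² (P(E, T) = -7*T*T = -7*T²)
O(v, V) = (V + v)/(4*(109 + v)) (O(v, V) = ((V + v)/(v + 109))/4 = ((V + v)/(109 + v))/4 = (V + v)/(4*(109 + v)))
f(Z) = I*√58 (f(Z) = √(-7*3² + 5) = √(-7*9 + 5) = √(-63 + 5) = √(-58) = I*√58)
O(152, -92) + f(7) = (-92 + 152)/(4*(109 + 152)) + I*√58 = (¼)*60/261 + I*√58 = (¼)*(1/261)*60 + I*√58 = 5/87 + I*√58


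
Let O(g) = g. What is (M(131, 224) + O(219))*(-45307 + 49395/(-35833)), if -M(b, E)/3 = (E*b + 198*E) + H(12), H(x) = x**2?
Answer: 359289946918926/35833 ≈ 1.0027e+10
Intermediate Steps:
M(b, E) = -432 - 594*E - 3*E*b (M(b, E) = -3*((E*b + 198*E) + 12**2) = -3*((198*E + E*b) + 144) = -3*(144 + 198*E + E*b) = -432 - 594*E - 3*E*b)
(M(131, 224) + O(219))*(-45307 + 49395/(-35833)) = ((-432 - 594*224 - 3*224*131) + 219)*(-45307 + 49395/(-35833)) = ((-432 - 133056 - 88032) + 219)*(-45307 + 49395*(-1/35833)) = (-221520 + 219)*(-45307 - 49395/35833) = -221301*(-1623535126/35833) = 359289946918926/35833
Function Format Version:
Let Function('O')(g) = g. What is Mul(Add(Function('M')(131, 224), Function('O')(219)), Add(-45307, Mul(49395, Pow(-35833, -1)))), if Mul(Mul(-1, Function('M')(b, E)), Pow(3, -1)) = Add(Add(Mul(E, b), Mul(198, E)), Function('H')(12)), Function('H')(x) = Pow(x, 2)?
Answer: Rational(359289946918926, 35833) ≈ 1.0027e+10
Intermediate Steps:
Function('M')(b, E) = Add(-432, Mul(-594, E), Mul(-3, E, b)) (Function('M')(b, E) = Mul(-3, Add(Add(Mul(E, b), Mul(198, E)), Pow(12, 2))) = Mul(-3, Add(Add(Mul(198, E), Mul(E, b)), 144)) = Mul(-3, Add(144, Mul(198, E), Mul(E, b))) = Add(-432, Mul(-594, E), Mul(-3, E, b)))
Mul(Add(Function('M')(131, 224), Function('O')(219)), Add(-45307, Mul(49395, Pow(-35833, -1)))) = Mul(Add(Add(-432, Mul(-594, 224), Mul(-3, 224, 131)), 219), Add(-45307, Mul(49395, Pow(-35833, -1)))) = Mul(Add(Add(-432, -133056, -88032), 219), Add(-45307, Mul(49395, Rational(-1, 35833)))) = Mul(Add(-221520, 219), Add(-45307, Rational(-49395, 35833))) = Mul(-221301, Rational(-1623535126, 35833)) = Rational(359289946918926, 35833)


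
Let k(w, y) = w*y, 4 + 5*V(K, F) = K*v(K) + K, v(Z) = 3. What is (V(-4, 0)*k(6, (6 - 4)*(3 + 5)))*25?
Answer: -9600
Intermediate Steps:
V(K, F) = -4/5 + 4*K/5 (V(K, F) = -4/5 + (K*3 + K)/5 = -4/5 + (3*K + K)/5 = -4/5 + (4*K)/5 = -4/5 + 4*K/5)
(V(-4, 0)*k(6, (6 - 4)*(3 + 5)))*25 = ((-4/5 + (4/5)*(-4))*(6*((6 - 4)*(3 + 5))))*25 = ((-4/5 - 16/5)*(6*(2*8)))*25 = -24*16*25 = -4*96*25 = -384*25 = -9600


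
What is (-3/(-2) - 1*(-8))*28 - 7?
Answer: 259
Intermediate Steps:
(-3/(-2) - 1*(-8))*28 - 7 = (-3*(-½) + 8)*28 - 7 = (3/2 + 8)*28 - 7 = (19/2)*28 - 7 = 266 - 7 = 259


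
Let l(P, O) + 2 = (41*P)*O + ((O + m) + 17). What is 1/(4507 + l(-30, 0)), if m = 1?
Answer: 1/4523 ≈ 0.00022109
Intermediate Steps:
l(P, O) = 16 + O + 41*O*P (l(P, O) = -2 + ((41*P)*O + ((O + 1) + 17)) = -2 + (41*O*P + ((1 + O) + 17)) = -2 + (41*O*P + (18 + O)) = -2 + (18 + O + 41*O*P) = 16 + O + 41*O*P)
1/(4507 + l(-30, 0)) = 1/(4507 + (16 + 0 + 41*0*(-30))) = 1/(4507 + (16 + 0 + 0)) = 1/(4507 + 16) = 1/4523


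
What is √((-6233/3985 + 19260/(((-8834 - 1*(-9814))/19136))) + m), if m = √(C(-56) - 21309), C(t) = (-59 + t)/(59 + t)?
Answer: √(2633751549414495 + 2334393075*I*√192126)/83685 ≈ 613.25 + 0.11912*I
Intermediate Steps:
C(t) = (-59 + t)/(59 + t)
m = I*√192126/3 (m = √((-59 - 56)/(59 - 56) - 21309) = √(-115/3 - 21309) = √(-64042/3) = I*√192126/3 ≈ 146.11*I)
√((-6233/3985 + 19260/(((-8834 - 1*(-9814))/19136))) + m) = √((-6233/3985 + 19260/(((-8834 - 1*(-9814))/19136))) + I*√192126/3) = √((-6233*1/3985 + 19260/(((-8834 + 9814)*(1/19136)))) + I*√192126/3) = √((-6233/3985 + 19260/((980*(1/19136)))) + I*√192126/3) = √((-6233/3985 + 19260/(245/4784)) + I*√192126/3) = √((-6233/3985 + 19260*(4784/245)) + I*√192126/3) = √((-6233/3985 + 18427968/49) + I*√192126/3) = √(73435147063/195265 + I*√192126/3)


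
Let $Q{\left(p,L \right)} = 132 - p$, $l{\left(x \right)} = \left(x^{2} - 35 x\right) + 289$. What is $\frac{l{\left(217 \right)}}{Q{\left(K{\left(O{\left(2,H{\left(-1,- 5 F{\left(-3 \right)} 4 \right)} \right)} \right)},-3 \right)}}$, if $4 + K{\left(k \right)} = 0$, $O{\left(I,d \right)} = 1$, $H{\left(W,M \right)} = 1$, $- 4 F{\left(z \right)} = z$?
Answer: $\frac{39783}{136} \approx 292.52$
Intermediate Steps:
$F{\left(z \right)} = - \frac{z}{4}$
$l{\left(x \right)} = 289 + x^{2} - 35 x$
$K{\left(k \right)} = -4$ ($K{\left(k \right)} = -4 + 0 = -4$)
$\frac{l{\left(217 \right)}}{Q{\left(K{\left(O{\left(2,H{\left(-1,- 5 F{\left(-3 \right)} 4 \right)} \right)} \right)},-3 \right)}} = \frac{289 + 217^{2} - 7595}{132 - -4} = \frac{289 + 47089 - 7595}{132 + 4} = \frac{39783}{136}$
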